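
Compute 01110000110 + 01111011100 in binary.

Add column by column from the right: bit + bit + carry-in; write the sum mod 2, carry 1 when the sum is 2 or 3.
carry:  11100111000
        01110000110
+       01111011100
-------------------
       011101100010
(the carry out of the leftmost column, 0, becomes the leading bit)
Decimal check:
  01110000110 = 512 + 256 + 128 + 4 + 2 = 902
  01111011100 = 512 + 256 + 128 + 64 + 16 + 8 + 4 = 988
  902 + 988 = 1890, and 011101100010 = 1024 + 512 + 256 + 64 + 32 + 2 = 1890 ✓



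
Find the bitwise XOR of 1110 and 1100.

XOR: 1 when bits differ
  1110
^ 1100
------
  0010
Decimal: 14 ^ 12 = 2



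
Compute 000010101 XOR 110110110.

XOR: 1 when bits differ
  000010101
^ 110110110
-----------
  110100011
Decimal: 21 ^ 438 = 419



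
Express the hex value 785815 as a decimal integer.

Expand by place value (powers of 16):
785815 = 7 × 16^5 + 8 × 16^4 + 5 × 16^3 + 8 × 16^2 + 1 × 16^1 + 5 × 16^0
= 7 × 1048576 + 8 × 65536 + 5 × 4096 + 8 × 256 + 1 × 16 + 5 × 1
= 7340032 + 524288 + 20480 + 2048 + 16 + 5
= 7886869



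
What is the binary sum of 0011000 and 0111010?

Add column by column from the right: bit + bit + carry-in; write the sum mod 2, carry 1 when the sum is 2 or 3.
carry:  1110000
        0011000
+       0111010
---------------
       01010010
(the carry out of the leftmost column, 0, becomes the leading bit)
Decimal check:
  0011000 = 16 + 8 = 24
  0111010 = 32 + 16 + 8 + 2 = 58
  24 + 58 = 82, and 01010010 = 64 + 16 + 2 = 82 ✓



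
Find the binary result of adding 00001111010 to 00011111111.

Add column by column from the right: bit + bit + carry-in; write the sum mod 2, carry 1 when the sum is 2 or 3.
carry:  00111111100
        00001111010
+       00011111111
-------------------
       000101111001
(the carry out of the leftmost column, 0, becomes the leading bit)
Decimal check:
  00001111010 = 64 + 32 + 16 + 8 + 2 = 122
  00011111111 = 128 + 64 + 32 + 16 + 8 + 4 + 2 + 1 = 255
  122 + 255 = 377, and 000101111001 = 256 + 64 + 32 + 16 + 8 + 1 = 377 ✓



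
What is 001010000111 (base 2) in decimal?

Sum of powers of 2 for each 1-bit:
2^0 + 2^1 + 2^2 + 2^7 + 2^9
= 1 + 2 + 4 + 128 + 512
= 647



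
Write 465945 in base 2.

Using repeated division by 2:
465945 ÷ 2 = 232972 remainder 1
232972 ÷ 2 = 116486 remainder 0
116486 ÷ 2 = 58243 remainder 0
58243 ÷ 2 = 29121 remainder 1
29121 ÷ 2 = 14560 remainder 1
14560 ÷ 2 = 7280 remainder 0
7280 ÷ 2 = 3640 remainder 0
3640 ÷ 2 = 1820 remainder 0
1820 ÷ 2 = 910 remainder 0
910 ÷ 2 = 455 remainder 0
455 ÷ 2 = 227 remainder 1
227 ÷ 2 = 113 remainder 1
113 ÷ 2 = 56 remainder 1
56 ÷ 2 = 28 remainder 0
28 ÷ 2 = 14 remainder 0
14 ÷ 2 = 7 remainder 0
7 ÷ 2 = 3 remainder 1
3 ÷ 2 = 1 remainder 1
1 ÷ 2 = 0 remainder 1
Reading remainders bottom to top: 1110001110000011001



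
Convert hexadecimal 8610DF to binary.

Convert each hex digit to 4 bits:
  8 = 1000
  6 = 0110
  1 = 0001
  0 = 0000
  D = 1101
  F = 1111
Concatenate: 100001100001000011011111



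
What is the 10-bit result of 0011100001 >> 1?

Original: 0011100001 (decimal 225)
Shift right by 1 position
Drop the 1 low bit; fill with zero on the left
Result: 0001110000 (decimal 112)
Equivalent: 225 >> 1 = 225 ÷ 2^1 = 112



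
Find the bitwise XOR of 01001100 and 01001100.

XOR: 1 when bits differ
  01001100
^ 01001100
----------
  00000000
Decimal: 76 ^ 76 = 0



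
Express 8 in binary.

Using repeated division by 2:
8 ÷ 2 = 4 remainder 0
4 ÷ 2 = 2 remainder 0
2 ÷ 2 = 1 remainder 0
1 ÷ 2 = 0 remainder 1
Reading remainders bottom to top: 1000



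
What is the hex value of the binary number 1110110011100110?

Group into 4-bit nibbles from right:
  1110 = E
  1100 = C
  1110 = E
  0110 = 6
Result: ECE6



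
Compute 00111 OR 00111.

OR: 1 when either bit is 1
  00111
| 00111
-------
  00111
Decimal: 7 | 7 = 7



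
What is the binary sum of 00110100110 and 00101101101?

Add column by column from the right: bit + bit + carry-in; write the sum mod 2, carry 1 when the sum is 2 or 3.
carry:  01111011000
        00110100110
+       00101101101
-------------------
       001100010011
(the carry out of the leftmost column, 0, becomes the leading bit)
Decimal check:
  00110100110 = 256 + 128 + 32 + 4 + 2 = 422
  00101101101 = 256 + 64 + 32 + 8 + 4 + 1 = 365
  422 + 365 = 787, and 001100010011 = 512 + 256 + 16 + 2 + 1 = 787 ✓



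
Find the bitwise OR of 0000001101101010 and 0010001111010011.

OR: 1 when either bit is 1
  0000001101101010
| 0010001111010011
------------------
  0010001111111011
Decimal: 874 | 9171 = 9211



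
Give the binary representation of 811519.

Using repeated division by 2:
811519 ÷ 2 = 405759 remainder 1
405759 ÷ 2 = 202879 remainder 1
202879 ÷ 2 = 101439 remainder 1
101439 ÷ 2 = 50719 remainder 1
50719 ÷ 2 = 25359 remainder 1
25359 ÷ 2 = 12679 remainder 1
12679 ÷ 2 = 6339 remainder 1
6339 ÷ 2 = 3169 remainder 1
3169 ÷ 2 = 1584 remainder 1
1584 ÷ 2 = 792 remainder 0
792 ÷ 2 = 396 remainder 0
396 ÷ 2 = 198 remainder 0
198 ÷ 2 = 99 remainder 0
99 ÷ 2 = 49 remainder 1
49 ÷ 2 = 24 remainder 1
24 ÷ 2 = 12 remainder 0
12 ÷ 2 = 6 remainder 0
6 ÷ 2 = 3 remainder 0
3 ÷ 2 = 1 remainder 1
1 ÷ 2 = 0 remainder 1
Reading remainders bottom to top: 11000110000111111111



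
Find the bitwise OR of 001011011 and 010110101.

OR: 1 when either bit is 1
  001011011
| 010110101
-----------
  011111111
Decimal: 91 | 181 = 255



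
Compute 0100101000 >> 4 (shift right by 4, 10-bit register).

Original: 0100101000 (decimal 296)
Shift right by 4 positions
Drop the 4 low bits; fill with zeros on the left
Result: 0000010010 (decimal 18)
Equivalent: 296 >> 4 = 296 ÷ 2^4 = 18



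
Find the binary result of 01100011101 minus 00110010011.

Method 1 - Direct subtraction (column by column from the right: bit − bit − borrow-in; if negative, add 2 and borrow 1 from the next column):
borrow: 01100000100
        01100011101
-       00110010011
-------------------
        00110001010

Method 2 - Add two's complement:
Two's complement of 00110010011: invert → 11001101100, add 1 → 11001101101
  01100011101
+ 11001101101
-------------
 100110001010  (end carry out of the top bit = 1)
Discarding the end carry: 00110001010
Decimal check:
  01100011101 = 512 + 256 + 16 + 8 + 4 + 1 = 797
  00110010011 = 256 + 128 + 16 + 2 + 1 = 403
  797 - 403 = 394, and 00110001010 = 256 + 128 + 8 + 2 = 394 ✓



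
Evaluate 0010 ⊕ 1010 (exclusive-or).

XOR: 1 when bits differ
  0010
^ 1010
------
  1000
Decimal: 2 ^ 10 = 8



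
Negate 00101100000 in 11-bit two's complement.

Original: 00101100000
Step 1 - Invert all bits: 11010011111
Step 2 - Add 1: 11010100000
Verification: 00101100000 + 11010100000 = 100000000000; discarding the end carry (carry out of the top bit) leaves the 11-bit value 00000000000, as required for x + (-x)



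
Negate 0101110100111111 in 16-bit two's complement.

Original: 0101110100111111
Step 1 - Invert all bits: 1010001011000000
Step 2 - Add 1: 1010001011000001
Verification: 0101110100111111 + 1010001011000001 = 10000000000000000; discarding the end carry (carry out of the top bit) leaves the 16-bit value 0000000000000000, as required for x + (-x)



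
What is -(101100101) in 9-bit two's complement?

Original (sign bit 1, negative): 101100101
Step 1 - Invert all bits: 010011010
Step 2 - Add 1: 010011011
Verification: 101100101 + 010011011 = 1000000000; discarding the end carry (carry out of the top bit) leaves the 9-bit value 000000000, as required for x + (-x)



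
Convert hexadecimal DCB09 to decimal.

Expand by place value (powers of 16):
Digit values: D = 13, C = 12, B = 11
DCB09 = 13 × 16^4 + 12 × 16^3 + 11 × 16^2 + 0 × 16^1 + 9 × 16^0
= 13 × 65536 + 12 × 4096 + 11 × 256 + 0 × 16 + 9 × 1
= 851968 + 49152 + 2816 + 0 + 9
= 903945



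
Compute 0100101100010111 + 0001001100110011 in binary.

Add column by column from the right: bit + bit + carry-in; write the sum mod 2, carry 1 when the sum is 2 or 3.
carry:  0000011001101110
        0100101100010111
+       0001001100110011
------------------------
       00101111001001010
(the carry out of the leftmost column, 0, becomes the leading bit)
Decimal check:
  0100101100010111 = 16384 + 2048 + 512 + 256 + 16 + 4 + 2 + 1 = 19223
  0001001100110011 = 4096 + 512 + 256 + 32 + 16 + 2 + 1 = 4915
  19223 + 4915 = 24138, and 00101111001001010 = 16384 + 4096 + 2048 + 1024 + 512 + 64 + 8 + 2 = 24138 ✓



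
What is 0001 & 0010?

AND: 1 only when both bits are 1
  0001
& 0010
------
  0000
Decimal: 1 & 2 = 0



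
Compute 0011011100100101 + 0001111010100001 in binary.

Add column by column from the right: bit + bit + carry-in; write the sum mod 2, carry 1 when the sum is 2 or 3.
carry:  0111110001000010
        0011011100100101
+       0001111010100001
------------------------
       00101010111000110
(the carry out of the leftmost column, 0, becomes the leading bit)
Decimal check:
  0011011100100101 = 8192 + 4096 + 1024 + 512 + 256 + 32 + 4 + 1 = 14117
  0001111010100001 = 4096 + 2048 + 1024 + 512 + 128 + 32 + 1 = 7841
  14117 + 7841 = 21958, and 00101010111000110 = 16384 + 4096 + 1024 + 256 + 128 + 64 + 4 + 2 = 21958 ✓



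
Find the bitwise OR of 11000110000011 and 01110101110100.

OR: 1 when either bit is 1
  11000110000011
| 01110101110100
----------------
  11110111110111
Decimal: 12675 | 7540 = 15863



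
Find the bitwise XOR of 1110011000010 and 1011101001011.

XOR: 1 when bits differ
  1110011000010
^ 1011101001011
---------------
  0101110001001
Decimal: 7362 ^ 5963 = 2953



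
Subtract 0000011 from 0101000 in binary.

Method 1 - Direct subtraction (column by column from the right: bit − bit − borrow-in; if negative, add 2 and borrow 1 from the next column):
borrow: 0001110
        0101000
-       0000011
---------------
        0100101

Method 2 - Add two's complement:
Two's complement of 0000011: invert → 1111100, add 1 → 1111101
  0101000
+ 1111101
---------
 10100101  (end carry out of the top bit = 1)
Discarding the end carry: 0100101
Decimal check:
  0101000 = 32 + 8 = 40
  0000011 = 2 + 1 = 3
  40 - 3 = 37, and 0100101 = 32 + 4 + 1 = 37 ✓



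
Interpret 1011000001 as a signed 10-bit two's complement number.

Binary: 1011000001
Sign bit: 1 (negative)
Invert: 0100111110
Add 1:  0100111111
Magnitude: 0100111111 = 256 + 32 + 16 + 8 + 4 + 2 + 1 = 319
Value: -319



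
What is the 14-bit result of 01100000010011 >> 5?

Original: 01100000010011 (decimal 6163)
Shift right by 5 positions
Drop the 5 low bits; fill with zeros on the left
Result: 00000011000000 (decimal 192)
Equivalent: 6163 >> 5 = 6163 ÷ 2^5 = 192



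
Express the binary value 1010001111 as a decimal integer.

Sum of powers of 2 for each 1-bit:
2^0 + 2^1 + 2^2 + 2^3 + 2^7 + 2^9
= 1 + 2 + 4 + 8 + 128 + 512
= 655



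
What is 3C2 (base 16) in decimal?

Expand by place value (powers of 16):
Digit values: C = 12
3C2 = 3 × 16^2 + 12 × 16^1 + 2 × 16^0
= 3 × 256 + 12 × 16 + 2 × 1
= 768 + 192 + 2
= 962



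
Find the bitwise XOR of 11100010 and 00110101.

XOR: 1 when bits differ
  11100010
^ 00110101
----------
  11010111
Decimal: 226 ^ 53 = 215



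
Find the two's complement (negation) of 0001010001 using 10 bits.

Original: 0001010001
Step 1 - Invert all bits: 1110101110
Step 2 - Add 1: 1110101111
Verification: 0001010001 + 1110101111 = 10000000000; discarding the end carry (carry out of the top bit) leaves the 10-bit value 0000000000, as required for x + (-x)



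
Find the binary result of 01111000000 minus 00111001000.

Method 1 - Direct subtraction (column by column from the right: bit − bit − borrow-in; if negative, add 2 and borrow 1 from the next column):
borrow: 01111110000
        01111000000
-       00111001000
-------------------
        00111111000

Method 2 - Add two's complement:
Two's complement of 00111001000: invert → 11000110111, add 1 → 11000111000
  01111000000
+ 11000111000
-------------
 100111111000  (end carry out of the top bit = 1)
Discarding the end carry: 00111111000
Decimal check:
  01111000000 = 512 + 256 + 128 + 64 = 960
  00111001000 = 256 + 128 + 64 + 8 = 456
  960 - 456 = 504, and 00111111000 = 256 + 128 + 64 + 32 + 16 + 8 = 504 ✓



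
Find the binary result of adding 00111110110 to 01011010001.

Add column by column from the right: bit + bit + carry-in; write the sum mod 2, carry 1 when the sum is 2 or 3.
carry:  11111100000
        00111110110
+       01011010001
-------------------
       010011000111
(the carry out of the leftmost column, 0, becomes the leading bit)
Decimal check:
  00111110110 = 256 + 128 + 64 + 32 + 16 + 4 + 2 = 502
  01011010001 = 512 + 128 + 64 + 16 + 1 = 721
  502 + 721 = 1223, and 010011000111 = 1024 + 128 + 64 + 4 + 2 + 1 = 1223 ✓



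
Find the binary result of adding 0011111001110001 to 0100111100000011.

Add column by column from the right: bit + bit + carry-in; write the sum mod 2, carry 1 when the sum is 2 or 3.
carry:  1111110000000110
        0011111001110001
+       0100111100000011
------------------------
       01000110101110100
(the carry out of the leftmost column, 0, becomes the leading bit)
Decimal check:
  0011111001110001 = 8192 + 4096 + 2048 + 1024 + 512 + 64 + 32 + 16 + 1 = 15985
  0100111100000011 = 16384 + 2048 + 1024 + 512 + 256 + 2 + 1 = 20227
  15985 + 20227 = 36212, and 01000110101110100 = 32768 + 2048 + 1024 + 256 + 64 + 32 + 16 + 4 = 36212 ✓



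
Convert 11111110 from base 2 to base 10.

Sum of powers of 2 for each 1-bit:
2^1 + 2^2 + 2^3 + 2^4 + 2^5 + 2^6 + 2^7
= 2 + 4 + 8 + 16 + 32 + 64 + 128
= 254



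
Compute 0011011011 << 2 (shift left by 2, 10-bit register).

Original: 0011011011 (decimal 219)
Shift left by 2 positions
Append 2 zeros on the right
Result: 1101101100 (decimal 876)
Equivalent: 219 << 2 = 219 × 2^2 = 876



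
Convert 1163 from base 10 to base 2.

Using repeated division by 2:
1163 ÷ 2 = 581 remainder 1
581 ÷ 2 = 290 remainder 1
290 ÷ 2 = 145 remainder 0
145 ÷ 2 = 72 remainder 1
72 ÷ 2 = 36 remainder 0
36 ÷ 2 = 18 remainder 0
18 ÷ 2 = 9 remainder 0
9 ÷ 2 = 4 remainder 1
4 ÷ 2 = 2 remainder 0
2 ÷ 2 = 1 remainder 0
1 ÷ 2 = 0 remainder 1
Reading remainders bottom to top: 10010001011



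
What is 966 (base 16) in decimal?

Expand by place value (powers of 16):
966 = 9 × 16^2 + 6 × 16^1 + 6 × 16^0
= 9 × 256 + 6 × 16 + 6 × 1
= 2304 + 96 + 6
= 2406



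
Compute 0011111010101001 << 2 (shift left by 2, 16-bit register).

Original: 0011111010101001 (decimal 16041)
Shift left by 2 positions
Append 2 zeros on the right
Result: 1111101010100100 (decimal 64164)
Equivalent: 16041 << 2 = 16041 × 2^2 = 64164



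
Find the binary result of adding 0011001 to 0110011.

Add column by column from the right: bit + bit + carry-in; write the sum mod 2, carry 1 when the sum is 2 or 3.
carry:  1100110
        0011001
+       0110011
---------------
       01001100
(the carry out of the leftmost column, 0, becomes the leading bit)
Decimal check:
  0011001 = 16 + 8 + 1 = 25
  0110011 = 32 + 16 + 2 + 1 = 51
  25 + 51 = 76, and 01001100 = 64 + 8 + 4 = 76 ✓



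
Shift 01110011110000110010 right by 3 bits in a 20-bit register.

Original: 01110011110000110010 (decimal 474162)
Shift right by 3 positions
Drop the 3 low bits; fill with zeros on the left
Result: 00001110011110000110 (decimal 59270)
Equivalent: 474162 >> 3 = 474162 ÷ 2^3 = 59270



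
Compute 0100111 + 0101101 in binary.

Add column by column from the right: bit + bit + carry-in; write the sum mod 2, carry 1 when the sum is 2 or 3.
carry:  1011110
        0100111
+       0101101
---------------
       01010100
(the carry out of the leftmost column, 0, becomes the leading bit)
Decimal check:
  0100111 = 32 + 4 + 2 + 1 = 39
  0101101 = 32 + 8 + 4 + 1 = 45
  39 + 45 = 84, and 01010100 = 64 + 16 + 4 = 84 ✓



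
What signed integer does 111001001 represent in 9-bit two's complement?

Binary: 111001001
Sign bit: 1 (negative)
Invert: 000110110
Add 1:  000110111
Magnitude: 000110111 = 32 + 16 + 4 + 2 + 1 = 55
Value: -55



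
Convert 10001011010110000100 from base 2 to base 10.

Sum of powers of 2 for each 1-bit:
2^2 + 2^7 + 2^8 + 2^10 + 2^12 + 2^13 + 2^15 + 2^19
= 4 + 128 + 256 + 1024 + 4096 + 8192 + 32768 + 524288
= 570756



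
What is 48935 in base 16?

Using repeated division by 16 (digits 10–15 are A–F):
48935 ÷ 16 = 3058 remainder 7
3058 ÷ 16 = 191 remainder 2
191 ÷ 16 = 11 remainder 15 (F)
11 ÷ 16 = 0 remainder 11 (B)
Reading remainders bottom to top: BF27



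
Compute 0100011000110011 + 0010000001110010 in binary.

Add column by column from the right: bit + bit + carry-in; write the sum mod 2, carry 1 when the sum is 2 or 3.
carry:  0000000011100100
        0100011000110011
+       0010000001110010
------------------------
       00110011010100101
(the carry out of the leftmost column, 0, becomes the leading bit)
Decimal check:
  0100011000110011 = 16384 + 1024 + 512 + 32 + 16 + 2 + 1 = 17971
  0010000001110010 = 8192 + 64 + 32 + 16 + 2 = 8306
  17971 + 8306 = 26277, and 00110011010100101 = 16384 + 8192 + 1024 + 512 + 128 + 32 + 4 + 1 = 26277 ✓



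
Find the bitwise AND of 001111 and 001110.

AND: 1 only when both bits are 1
  001111
& 001110
--------
  001110
Decimal: 15 & 14 = 14



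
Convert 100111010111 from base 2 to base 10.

Sum of powers of 2 for each 1-bit:
2^0 + 2^1 + 2^2 + 2^4 + 2^6 + 2^7 + 2^8 + 2^11
= 1 + 2 + 4 + 16 + 64 + 128 + 256 + 2048
= 2519



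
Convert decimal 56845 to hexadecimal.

Using repeated division by 16 (digits 10–15 are A–F):
56845 ÷ 16 = 3552 remainder 13 (D)
3552 ÷ 16 = 222 remainder 0
222 ÷ 16 = 13 remainder 14 (E)
13 ÷ 16 = 0 remainder 13 (D)
Reading remainders bottom to top: DE0D



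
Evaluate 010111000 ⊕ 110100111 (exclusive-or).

XOR: 1 when bits differ
  010111000
^ 110100111
-----------
  100011111
Decimal: 184 ^ 423 = 287



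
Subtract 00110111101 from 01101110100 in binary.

Method 1 - Direct subtraction (column by column from the right: bit − bit − borrow-in; if negative, add 2 and borrow 1 from the next column):
borrow: 01101111110
        01101110100
-       00110111101
-------------------
        00110110111

Method 2 - Add two's complement:
Two's complement of 00110111101: invert → 11001000010, add 1 → 11001000011
  01101110100
+ 11001000011
-------------
 100110110111  (end carry out of the top bit = 1)
Discarding the end carry: 00110110111
Decimal check:
  01101110100 = 512 + 256 + 64 + 32 + 16 + 4 = 884
  00110111101 = 256 + 128 + 32 + 16 + 8 + 4 + 1 = 445
  884 - 445 = 439, and 00110110111 = 256 + 128 + 32 + 16 + 4 + 2 + 1 = 439 ✓



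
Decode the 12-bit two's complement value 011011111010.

Binary: 011011111010
Sign bit: 0 (non-negative)
Read directly as an unsigned value:
011011111010 = 1024 + 512 + 128 + 64 + 32 + 16 + 8 + 2 = 1786
Value: 1786



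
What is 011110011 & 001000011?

AND: 1 only when both bits are 1
  011110011
& 001000011
-----------
  001000011
Decimal: 243 & 67 = 67



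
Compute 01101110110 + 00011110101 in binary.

Add column by column from the right: bit + bit + carry-in; write the sum mod 2, carry 1 when the sum is 2 or 3.
carry:  11111101000
        01101110110
+       00011110101
-------------------
       010001101011
(the carry out of the leftmost column, 0, becomes the leading bit)
Decimal check:
  01101110110 = 512 + 256 + 64 + 32 + 16 + 4 + 2 = 886
  00011110101 = 128 + 64 + 32 + 16 + 4 + 1 = 245
  886 + 245 = 1131, and 010001101011 = 1024 + 64 + 32 + 8 + 2 + 1 = 1131 ✓



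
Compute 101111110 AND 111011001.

AND: 1 only when both bits are 1
  101111110
& 111011001
-----------
  101011000
Decimal: 382 & 473 = 344



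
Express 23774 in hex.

Using repeated division by 16 (digits 10–15 are A–F):
23774 ÷ 16 = 1485 remainder 14 (E)
1485 ÷ 16 = 92 remainder 13 (D)
92 ÷ 16 = 5 remainder 12 (C)
5 ÷ 16 = 0 remainder 5
Reading remainders bottom to top: 5CDE



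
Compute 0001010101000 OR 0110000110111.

OR: 1 when either bit is 1
  0001010101000
| 0110000110111
---------------
  0111010111111
Decimal: 680 | 3127 = 3775



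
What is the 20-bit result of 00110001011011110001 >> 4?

Original: 00110001011011110001 (decimal 202481)
Shift right by 4 positions
Drop the 4 low bits; fill with zeros on the left
Result: 00000011000101101111 (decimal 12655)
Equivalent: 202481 >> 4 = 202481 ÷ 2^4 = 12655



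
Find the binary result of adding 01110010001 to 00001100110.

Add column by column from the right: bit + bit + carry-in; write the sum mod 2, carry 1 when the sum is 2 or 3.
carry:  00000000000
        01110010001
+       00001100110
-------------------
       001111110111
(the carry out of the leftmost column, 0, becomes the leading bit)
Decimal check:
  01110010001 = 512 + 256 + 128 + 16 + 1 = 913
  00001100110 = 64 + 32 + 4 + 2 = 102
  913 + 102 = 1015, and 001111110111 = 512 + 256 + 128 + 64 + 32 + 16 + 4 + 2 + 1 = 1015 ✓



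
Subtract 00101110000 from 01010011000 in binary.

Method 1 - Direct subtraction (column by column from the right: bit − bit − borrow-in; if negative, add 2 and borrow 1 from the next column):
borrow: 01011000000
        01010011000
-       00101110000
-------------------
        00100101000

Method 2 - Add two's complement:
Two's complement of 00101110000: invert → 11010001111, add 1 → 11010010000
  01010011000
+ 11010010000
-------------
 100100101000  (end carry out of the top bit = 1)
Discarding the end carry: 00100101000
Decimal check:
  01010011000 = 512 + 128 + 16 + 8 = 664
  00101110000 = 256 + 64 + 32 + 16 = 368
  664 - 368 = 296, and 00100101000 = 256 + 32 + 8 = 296 ✓



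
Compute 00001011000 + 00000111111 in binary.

Add column by column from the right: bit + bit + carry-in; write the sum mod 2, carry 1 when the sum is 2 or 3.
carry:  00011110000
        00001011000
+       00000111111
-------------------
       000010010111
(the carry out of the leftmost column, 0, becomes the leading bit)
Decimal check:
  00001011000 = 64 + 16 + 8 = 88
  00000111111 = 32 + 16 + 8 + 4 + 2 + 1 = 63
  88 + 63 = 151, and 000010010111 = 128 + 16 + 4 + 2 + 1 = 151 ✓



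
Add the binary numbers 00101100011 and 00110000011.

Add column by column from the right: bit + bit + carry-in; write the sum mod 2, carry 1 when the sum is 2 or 3.
carry:  01000000110
        00101100011
+       00110000011
-------------------
       001011100110
(the carry out of the leftmost column, 0, becomes the leading bit)
Decimal check:
  00101100011 = 256 + 64 + 32 + 2 + 1 = 355
  00110000011 = 256 + 128 + 2 + 1 = 387
  355 + 387 = 742, and 001011100110 = 512 + 128 + 64 + 32 + 4 + 2 = 742 ✓



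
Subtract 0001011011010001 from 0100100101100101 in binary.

Method 1 - Direct subtraction (column by column from the right: bit − bit − borrow-in; if negative, add 2 and borrow 1 from the next column):
borrow: 0110110100100000
        0100100101100101
-       0001011011010001
------------------------
        0011001010010100

Method 2 - Add two's complement:
Two's complement of 0001011011010001: invert → 1110100100101110, add 1 → 1110100100101111
  0100100101100101
+ 1110100100101111
------------------
 10011001010010100  (end carry out of the top bit = 1)
Discarding the end carry: 0011001010010100
Decimal check:
  0100100101100101 = 16384 + 2048 + 256 + 64 + 32 + 4 + 1 = 18789
  0001011011010001 = 4096 + 1024 + 512 + 128 + 64 + 16 + 1 = 5841
  18789 - 5841 = 12948, and 0011001010010100 = 8192 + 4096 + 512 + 128 + 16 + 4 = 12948 ✓



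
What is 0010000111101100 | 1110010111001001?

OR: 1 when either bit is 1
  0010000111101100
| 1110010111001001
------------------
  1110010111101101
Decimal: 8684 | 58825 = 58861



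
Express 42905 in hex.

Using repeated division by 16 (digits 10–15 are A–F):
42905 ÷ 16 = 2681 remainder 9
2681 ÷ 16 = 167 remainder 9
167 ÷ 16 = 10 remainder 7
10 ÷ 16 = 0 remainder 10 (A)
Reading remainders bottom to top: A799



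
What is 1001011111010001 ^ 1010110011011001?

XOR: 1 when bits differ
  1001011111010001
^ 1010110011011001
------------------
  0011101100001000
Decimal: 38865 ^ 44249 = 15112



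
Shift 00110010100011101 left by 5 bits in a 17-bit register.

Original: 00110010100011101 (decimal 25885)
Shift left by 5 positions
Append 5 zeros on the right and drop the 5 high bits that overflow the 17-bit width
Result: 01010001110100000 (decimal 41888)
Equivalent: 25885 << 5 = 25885 × 2^5 = 828320, truncated to 17 bits = 41888



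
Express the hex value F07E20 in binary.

Convert each hex digit to 4 bits:
  F = 1111
  0 = 0000
  7 = 0111
  E = 1110
  2 = 0010
  0 = 0000
Concatenate: 111100000111111000100000



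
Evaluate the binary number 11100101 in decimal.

Sum of powers of 2 for each 1-bit:
2^0 + 2^2 + 2^5 + 2^6 + 2^7
= 1 + 4 + 32 + 64 + 128
= 229



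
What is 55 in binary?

Using repeated division by 2:
55 ÷ 2 = 27 remainder 1
27 ÷ 2 = 13 remainder 1
13 ÷ 2 = 6 remainder 1
6 ÷ 2 = 3 remainder 0
3 ÷ 2 = 1 remainder 1
1 ÷ 2 = 0 remainder 1
Reading remainders bottom to top: 110111



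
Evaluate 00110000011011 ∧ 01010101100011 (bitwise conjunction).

AND: 1 only when both bits are 1
  00110000011011
& 01010101100011
----------------
  00010000000011
Decimal: 3099 & 5475 = 1027



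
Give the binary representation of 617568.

Using repeated division by 2:
617568 ÷ 2 = 308784 remainder 0
308784 ÷ 2 = 154392 remainder 0
154392 ÷ 2 = 77196 remainder 0
77196 ÷ 2 = 38598 remainder 0
38598 ÷ 2 = 19299 remainder 0
19299 ÷ 2 = 9649 remainder 1
9649 ÷ 2 = 4824 remainder 1
4824 ÷ 2 = 2412 remainder 0
2412 ÷ 2 = 1206 remainder 0
1206 ÷ 2 = 603 remainder 0
603 ÷ 2 = 301 remainder 1
301 ÷ 2 = 150 remainder 1
150 ÷ 2 = 75 remainder 0
75 ÷ 2 = 37 remainder 1
37 ÷ 2 = 18 remainder 1
18 ÷ 2 = 9 remainder 0
9 ÷ 2 = 4 remainder 1
4 ÷ 2 = 2 remainder 0
2 ÷ 2 = 1 remainder 0
1 ÷ 2 = 0 remainder 1
Reading remainders bottom to top: 10010110110001100000



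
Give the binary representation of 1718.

Using repeated division by 2:
1718 ÷ 2 = 859 remainder 0
859 ÷ 2 = 429 remainder 1
429 ÷ 2 = 214 remainder 1
214 ÷ 2 = 107 remainder 0
107 ÷ 2 = 53 remainder 1
53 ÷ 2 = 26 remainder 1
26 ÷ 2 = 13 remainder 0
13 ÷ 2 = 6 remainder 1
6 ÷ 2 = 3 remainder 0
3 ÷ 2 = 1 remainder 1
1 ÷ 2 = 0 remainder 1
Reading remainders bottom to top: 11010110110



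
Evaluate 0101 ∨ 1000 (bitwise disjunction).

OR: 1 when either bit is 1
  0101
| 1000
------
  1101
Decimal: 5 | 8 = 13



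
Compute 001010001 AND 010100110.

AND: 1 only when both bits are 1
  001010001
& 010100110
-----------
  000000000
Decimal: 81 & 166 = 0



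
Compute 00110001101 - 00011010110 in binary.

Method 1 - Direct subtraction (column by column from the right: bit − bit − borrow-in; if negative, add 2 and borrow 1 from the next column):
borrow: 00111101100
        00110001101
-       00011010110
-------------------
        00010110111

Method 2 - Add two's complement:
Two's complement of 00011010110: invert → 11100101001, add 1 → 11100101010
  00110001101
+ 11100101010
-------------
 100010110111  (end carry out of the top bit = 1)
Discarding the end carry: 00010110111
Decimal check:
  00110001101 = 256 + 128 + 8 + 4 + 1 = 397
  00011010110 = 128 + 64 + 16 + 4 + 2 = 214
  397 - 214 = 183, and 00010110111 = 128 + 32 + 16 + 4 + 2 + 1 = 183 ✓



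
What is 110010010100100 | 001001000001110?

OR: 1 when either bit is 1
  110010010100100
| 001001000001110
-----------------
  111011010101110
Decimal: 25764 | 4622 = 30382



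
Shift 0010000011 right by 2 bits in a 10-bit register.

Original: 0010000011 (decimal 131)
Shift right by 2 positions
Drop the 2 low bits; fill with zeros on the left
Result: 0000100000 (decimal 32)
Equivalent: 131 >> 2 = 131 ÷ 2^2 = 32



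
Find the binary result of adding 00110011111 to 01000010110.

Add column by column from the right: bit + bit + carry-in; write the sum mod 2, carry 1 when the sum is 2 or 3.
carry:  00000111100
        00110011111
+       01000010110
-------------------
       001110110101
(the carry out of the leftmost column, 0, becomes the leading bit)
Decimal check:
  00110011111 = 256 + 128 + 16 + 8 + 4 + 2 + 1 = 415
  01000010110 = 512 + 16 + 4 + 2 = 534
  415 + 534 = 949, and 001110110101 = 512 + 256 + 128 + 32 + 16 + 4 + 1 = 949 ✓



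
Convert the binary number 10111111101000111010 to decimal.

Sum of powers of 2 for each 1-bit:
2^1 + 2^3 + 2^4 + 2^5 + 2^9 + 2^11 + 2^12 + 2^13 + 2^14 + 2^15 + 2^16 + 2^17 + 2^19
= 2 + 8 + 16 + 32 + 512 + 2048 + 4096 + 8192 + 16384 + 32768 + 65536 + 131072 + 524288
= 784954



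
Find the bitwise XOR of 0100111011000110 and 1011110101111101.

XOR: 1 when bits differ
  0100111011000110
^ 1011110101111101
------------------
  1111001110111011
Decimal: 20166 ^ 48509 = 62395



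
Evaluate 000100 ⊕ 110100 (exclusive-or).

XOR: 1 when bits differ
  000100
^ 110100
--------
  110000
Decimal: 4 ^ 52 = 48



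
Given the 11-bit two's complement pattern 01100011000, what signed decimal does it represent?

Binary: 01100011000
Sign bit: 0 (non-negative)
Read directly as an unsigned value:
01100011000 = 512 + 256 + 16 + 8 = 792
Value: 792



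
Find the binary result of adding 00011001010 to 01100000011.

Add column by column from the right: bit + bit + carry-in; write the sum mod 2, carry 1 when the sum is 2 or 3.
carry:  00000000100
        00011001010
+       01100000011
-------------------
       001111001101
(the carry out of the leftmost column, 0, becomes the leading bit)
Decimal check:
  00011001010 = 128 + 64 + 8 + 2 = 202
  01100000011 = 512 + 256 + 2 + 1 = 771
  202 + 771 = 973, and 001111001101 = 512 + 256 + 128 + 64 + 8 + 4 + 1 = 973 ✓



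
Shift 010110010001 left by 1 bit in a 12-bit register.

Original: 010110010001 (decimal 1425)
Shift left by 1 position
Append 1 zero on the right
Result: 101100100010 (decimal 2850)
Equivalent: 1425 << 1 = 1425 × 2^1 = 2850



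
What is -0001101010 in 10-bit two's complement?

Original: 0001101010
Step 1 - Invert all bits: 1110010101
Step 2 - Add 1: 1110010110
Verification: 0001101010 + 1110010110 = 10000000000; discarding the end carry (carry out of the top bit) leaves the 10-bit value 0000000000, as required for x + (-x)



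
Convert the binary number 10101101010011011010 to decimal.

Sum of powers of 2 for each 1-bit:
2^1 + 2^3 + 2^4 + 2^6 + 2^7 + 2^10 + 2^12 + 2^14 + 2^15 + 2^17 + 2^19
= 2 + 8 + 16 + 64 + 128 + 1024 + 4096 + 16384 + 32768 + 131072 + 524288
= 709850



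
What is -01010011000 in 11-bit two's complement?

Original: 01010011000
Step 1 - Invert all bits: 10101100111
Step 2 - Add 1: 10101101000
Verification: 01010011000 + 10101101000 = 100000000000; discarding the end carry (carry out of the top bit) leaves the 11-bit value 00000000000, as required for x + (-x)



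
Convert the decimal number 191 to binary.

Using repeated division by 2:
191 ÷ 2 = 95 remainder 1
95 ÷ 2 = 47 remainder 1
47 ÷ 2 = 23 remainder 1
23 ÷ 2 = 11 remainder 1
11 ÷ 2 = 5 remainder 1
5 ÷ 2 = 2 remainder 1
2 ÷ 2 = 1 remainder 0
1 ÷ 2 = 0 remainder 1
Reading remainders bottom to top: 10111111



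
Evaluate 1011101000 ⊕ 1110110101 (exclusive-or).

XOR: 1 when bits differ
  1011101000
^ 1110110101
------------
  0101011101
Decimal: 744 ^ 949 = 349



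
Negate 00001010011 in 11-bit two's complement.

Original: 00001010011
Step 1 - Invert all bits: 11110101100
Step 2 - Add 1: 11110101101
Verification: 00001010011 + 11110101101 = 100000000000; discarding the end carry (carry out of the top bit) leaves the 11-bit value 00000000000, as required for x + (-x)



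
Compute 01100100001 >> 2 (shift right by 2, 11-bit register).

Original: 01100100001 (decimal 801)
Shift right by 2 positions
Drop the 2 low bits; fill with zeros on the left
Result: 00011001000 (decimal 200)
Equivalent: 801 >> 2 = 801 ÷ 2^2 = 200



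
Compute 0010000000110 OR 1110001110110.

OR: 1 when either bit is 1
  0010000000110
| 1110001110110
---------------
  1110001110110
Decimal: 1030 | 7286 = 7286



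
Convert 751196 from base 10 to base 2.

Using repeated division by 2:
751196 ÷ 2 = 375598 remainder 0
375598 ÷ 2 = 187799 remainder 0
187799 ÷ 2 = 93899 remainder 1
93899 ÷ 2 = 46949 remainder 1
46949 ÷ 2 = 23474 remainder 1
23474 ÷ 2 = 11737 remainder 0
11737 ÷ 2 = 5868 remainder 1
5868 ÷ 2 = 2934 remainder 0
2934 ÷ 2 = 1467 remainder 0
1467 ÷ 2 = 733 remainder 1
733 ÷ 2 = 366 remainder 1
366 ÷ 2 = 183 remainder 0
183 ÷ 2 = 91 remainder 1
91 ÷ 2 = 45 remainder 1
45 ÷ 2 = 22 remainder 1
22 ÷ 2 = 11 remainder 0
11 ÷ 2 = 5 remainder 1
5 ÷ 2 = 2 remainder 1
2 ÷ 2 = 1 remainder 0
1 ÷ 2 = 0 remainder 1
Reading remainders bottom to top: 10110111011001011100



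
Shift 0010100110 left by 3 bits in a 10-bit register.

Original: 0010100110 (decimal 166)
Shift left by 3 positions
Append 3 zeros on the right and drop the 3 high bits that overflow the 10-bit width
Result: 0100110000 (decimal 304)
Equivalent: 166 << 3 = 166 × 2^3 = 1328, truncated to 10 bits = 304



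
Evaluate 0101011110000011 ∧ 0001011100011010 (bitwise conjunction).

AND: 1 only when both bits are 1
  0101011110000011
& 0001011100011010
------------------
  0001011100000010
Decimal: 22403 & 5914 = 5890



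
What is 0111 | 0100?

OR: 1 when either bit is 1
  0111
| 0100
------
  0111
Decimal: 7 | 4 = 7



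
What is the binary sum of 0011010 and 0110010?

Add column by column from the right: bit + bit + carry-in; write the sum mod 2, carry 1 when the sum is 2 or 3.
carry:  1100100
        0011010
+       0110010
---------------
       01001100
(the carry out of the leftmost column, 0, becomes the leading bit)
Decimal check:
  0011010 = 16 + 8 + 2 = 26
  0110010 = 32 + 16 + 2 = 50
  26 + 50 = 76, and 01001100 = 64 + 8 + 4 = 76 ✓



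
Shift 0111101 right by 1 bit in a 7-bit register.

Original: 0111101 (decimal 61)
Shift right by 1 position
Drop the 1 low bit; fill with zero on the left
Result: 0011110 (decimal 30)
Equivalent: 61 >> 1 = 61 ÷ 2^1 = 30



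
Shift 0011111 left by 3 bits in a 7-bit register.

Original: 0011111 (decimal 31)
Shift left by 3 positions
Append 3 zeros on the right and drop the 3 high bits that overflow the 7-bit width
Result: 1111000 (decimal 120)
Equivalent: 31 << 3 = 31 × 2^3 = 248, truncated to 7 bits = 120



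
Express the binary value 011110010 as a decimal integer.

Sum of powers of 2 for each 1-bit:
2^1 + 2^4 + 2^5 + 2^6 + 2^7
= 2 + 16 + 32 + 64 + 128
= 242



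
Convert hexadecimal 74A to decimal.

Expand by place value (powers of 16):
Digit values: A = 10
74A = 7 × 16^2 + 4 × 16^1 + 10 × 16^0
= 7 × 256 + 4 × 16 + 10 × 1
= 1792 + 64 + 10
= 1866



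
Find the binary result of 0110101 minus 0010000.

Method 1 - Direct subtraction (column by column from the right: bit − bit − borrow-in; if negative, add 2 and borrow 1 from the next column):
borrow: 0000000
        0110101
-       0010000
---------------
        0100101

Method 2 - Add two's complement:
Two's complement of 0010000: invert → 1101111, add 1 → 1110000
  0110101
+ 1110000
---------
 10100101  (end carry out of the top bit = 1)
Discarding the end carry: 0100101
Decimal check:
  0110101 = 32 + 16 + 4 + 1 = 53
  0010000 = 16
  53 - 16 = 37, and 0100101 = 32 + 4 + 1 = 37 ✓



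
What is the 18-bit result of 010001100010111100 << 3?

Original: 010001100010111100 (decimal 71868)
Shift left by 3 positions
Append 3 zeros on the right and drop the 3 high bits that overflow the 18-bit width
Result: 001100010111100000 (decimal 50656)
Equivalent: 71868 << 3 = 71868 × 2^3 = 574944, truncated to 18 bits = 50656



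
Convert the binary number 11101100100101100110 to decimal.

Sum of powers of 2 for each 1-bit:
2^1 + 2^2 + 2^5 + 2^6 + 2^8 + 2^11 + 2^14 + 2^15 + 2^17 + 2^18 + 2^19
= 2 + 4 + 32 + 64 + 256 + 2048 + 16384 + 32768 + 131072 + 262144 + 524288
= 969062



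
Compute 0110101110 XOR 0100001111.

XOR: 1 when bits differ
  0110101110
^ 0100001111
------------
  0010100001
Decimal: 430 ^ 271 = 161



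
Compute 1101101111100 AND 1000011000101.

AND: 1 only when both bits are 1
  1101101111100
& 1000011000101
---------------
  1000001000100
Decimal: 7036 & 4293 = 4164



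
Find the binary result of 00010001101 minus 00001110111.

Method 1 - Direct subtraction (column by column from the right: bit − bit − borrow-in; if negative, add 2 and borrow 1 from the next column):
borrow: 00011101100
        00010001101
-       00001110111
-------------------
        00000010110

Method 2 - Add two's complement:
Two's complement of 00001110111: invert → 11110001000, add 1 → 11110001001
  00010001101
+ 11110001001
-------------
 100000010110  (end carry out of the top bit = 1)
Discarding the end carry: 00000010110
Decimal check:
  00010001101 = 128 + 8 + 4 + 1 = 141
  00001110111 = 64 + 32 + 16 + 4 + 2 + 1 = 119
  141 - 119 = 22, and 00000010110 = 16 + 4 + 2 = 22 ✓



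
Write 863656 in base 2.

Using repeated division by 2:
863656 ÷ 2 = 431828 remainder 0
431828 ÷ 2 = 215914 remainder 0
215914 ÷ 2 = 107957 remainder 0
107957 ÷ 2 = 53978 remainder 1
53978 ÷ 2 = 26989 remainder 0
26989 ÷ 2 = 13494 remainder 1
13494 ÷ 2 = 6747 remainder 0
6747 ÷ 2 = 3373 remainder 1
3373 ÷ 2 = 1686 remainder 1
1686 ÷ 2 = 843 remainder 0
843 ÷ 2 = 421 remainder 1
421 ÷ 2 = 210 remainder 1
210 ÷ 2 = 105 remainder 0
105 ÷ 2 = 52 remainder 1
52 ÷ 2 = 26 remainder 0
26 ÷ 2 = 13 remainder 0
13 ÷ 2 = 6 remainder 1
6 ÷ 2 = 3 remainder 0
3 ÷ 2 = 1 remainder 1
1 ÷ 2 = 0 remainder 1
Reading remainders bottom to top: 11010010110110101000



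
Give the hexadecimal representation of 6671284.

Using repeated division by 16 (digits 10–15 are A–F):
6671284 ÷ 16 = 416955 remainder 4
416955 ÷ 16 = 26059 remainder 11 (B)
26059 ÷ 16 = 1628 remainder 11 (B)
1628 ÷ 16 = 101 remainder 12 (C)
101 ÷ 16 = 6 remainder 5
6 ÷ 16 = 0 remainder 6
Reading remainders bottom to top: 65CBB4



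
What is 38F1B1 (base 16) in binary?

Convert each hex digit to 4 bits:
  3 = 0011
  8 = 1000
  F = 1111
  1 = 0001
  B = 1011
  1 = 0001
Concatenate: 001110001111000110110001



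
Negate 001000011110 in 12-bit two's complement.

Original: 001000011110
Step 1 - Invert all bits: 110111100001
Step 2 - Add 1: 110111100010
Verification: 001000011110 + 110111100010 = 1000000000000; discarding the end carry (carry out of the top bit) leaves the 12-bit value 000000000000, as required for x + (-x)



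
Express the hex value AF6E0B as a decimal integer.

Expand by place value (powers of 16):
Digit values: A = 10, F = 15, E = 14, B = 11
AF6E0B = 10 × 16^5 + 15 × 16^4 + 6 × 16^3 + 14 × 16^2 + 0 × 16^1 + 11 × 16^0
= 10 × 1048576 + 15 × 65536 + 6 × 4096 + 14 × 256 + 0 × 16 + 11 × 1
= 10485760 + 983040 + 24576 + 3584 + 0 + 11
= 11496971



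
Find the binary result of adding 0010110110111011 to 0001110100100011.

Add column by column from the right: bit + bit + carry-in; write the sum mod 2, carry 1 when the sum is 2 or 3.
carry:  0111101001000110
        0010110110111011
+       0001110100100011
------------------------
       00100101011011110
(the carry out of the leftmost column, 0, becomes the leading bit)
Decimal check:
  0010110110111011 = 8192 + 2048 + 1024 + 256 + 128 + 32 + 16 + 8 + 2 + 1 = 11707
  0001110100100011 = 4096 + 2048 + 1024 + 256 + 32 + 2 + 1 = 7459
  11707 + 7459 = 19166, and 00100101011011110 = 16384 + 2048 + 512 + 128 + 64 + 16 + 8 + 4 + 2 = 19166 ✓



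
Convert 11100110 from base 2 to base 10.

Sum of powers of 2 for each 1-bit:
2^1 + 2^2 + 2^5 + 2^6 + 2^7
= 2 + 4 + 32 + 64 + 128
= 230



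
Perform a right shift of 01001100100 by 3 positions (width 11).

Original: 01001100100 (decimal 612)
Shift right by 3 positions
Drop the 3 low bits; fill with zeros on the left
Result: 00001001100 (decimal 76)
Equivalent: 612 >> 3 = 612 ÷ 2^3 = 76

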